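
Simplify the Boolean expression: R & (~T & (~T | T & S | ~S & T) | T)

R

R & (~T & (~T | T & S | ~S & T) | T)
= R & (~T & (~T | T) | T)
= R & (~T | T)
= R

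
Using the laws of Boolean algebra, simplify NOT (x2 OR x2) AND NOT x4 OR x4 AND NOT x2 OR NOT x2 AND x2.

NOT x2

NOT (x2 OR x2) AND NOT x4 OR x4 AND NOT x2 OR NOT x2 AND x2
= NOT x2 AND NOT x4 OR x4 AND NOT x2 OR NOT x2 AND x2   (idempotence)
= NOT x2 AND NOT x4 OR x4 AND NOT x2   (complement / identity)
= NOT x2   (distribution)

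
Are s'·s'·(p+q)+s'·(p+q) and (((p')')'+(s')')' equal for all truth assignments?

No

E1: s'·s'·(p+q)+s'·(p+q)
    = s'·(p+q)+s'·(p+q)   — idempotence
    = s'·(p+q)   — idempotence
E2: (((p')')'+(s')')'
    = (p'+(s')')'   — double negation
    = p·s'   — De Morgan
These differ: at p=0, q=1, s=0, E1 = 1 but E2 = 0.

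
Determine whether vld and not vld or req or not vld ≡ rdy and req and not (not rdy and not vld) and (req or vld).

No

E1: vld and not vld or req or not vld
    = req or not vld   (complement / identity)
E2: rdy and req and not (not rdy and not vld) and (req or vld)
    = rdy and req and (rdy or vld) and (req or vld)   (De Morgan)
    = rdy and req and (rdy and req or vld)   (distribution)
    = rdy and req   (absorption)
These differ: at rdy=0, req=0, vld=0, E1 = 1 but E2 = 0.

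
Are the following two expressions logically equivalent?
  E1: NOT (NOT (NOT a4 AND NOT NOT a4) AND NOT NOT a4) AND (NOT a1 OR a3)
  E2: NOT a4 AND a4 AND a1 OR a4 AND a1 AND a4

E1: NOT (NOT (NOT a4 AND NOT NOT a4) AND NOT NOT a4) AND (NOT a1 OR a3)
    = NOT (NOT (NOT a4 AND NOT NOT a4) AND a4) AND (NOT a1 OR a3)
    = NOT ((a4 OR NOT a4) AND a4) AND (NOT a1 OR a3)
    = NOT a4 AND (NOT a1 OR a3)
E2: NOT a4 AND a4 AND a1 OR a4 AND a1 AND a4
    = a4 AND a1
These differ: at a1=0, a3=1, a4=0, E1 = 1 but E2 = 0.

No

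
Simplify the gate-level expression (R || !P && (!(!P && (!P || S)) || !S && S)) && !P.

(R || !P && (!(!P && (!P || S)) || !S && S)) && !P
= (R || !P && !(!P && (!P || S))) && !P   (complement / identity)
= (R || !P && !!P) && !P   (absorption)
= (R || !P && P) && !P   (double negation)
= R && !P   (complement / identity)

R && !P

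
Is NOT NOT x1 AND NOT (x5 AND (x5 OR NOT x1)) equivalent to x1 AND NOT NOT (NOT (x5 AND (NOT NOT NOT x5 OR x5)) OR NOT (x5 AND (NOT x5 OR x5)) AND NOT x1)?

Yes

E1: NOT NOT x1 AND NOT (x5 AND (x5 OR NOT x1))
    = NOT NOT x1 AND NOT x5   (absorption)
    = x1 AND NOT x5   (double negation)
E2: x1 AND NOT NOT (NOT (x5 AND (NOT NOT NOT x5 OR x5)) OR NOT (x5 AND (NOT x5 OR x5)) AND NOT x1)
    = x1 AND NOT NOT (NOT (x5 AND (NOT x5 OR x5)) OR NOT (x5 AND (NOT x5 OR x5)) AND NOT x1)   (double negation)
    = x1 AND (NOT (x5 AND (NOT x5 OR x5)) OR NOT (x5 AND (NOT x5 OR x5)) AND NOT x1)   (double negation)
    = x1 AND NOT (x5 AND (NOT x5 OR x5))   (absorption)
    = x1 AND NOT x5   (complement / identity)
Both reduce to x1 AND NOT x5, so they are equivalent.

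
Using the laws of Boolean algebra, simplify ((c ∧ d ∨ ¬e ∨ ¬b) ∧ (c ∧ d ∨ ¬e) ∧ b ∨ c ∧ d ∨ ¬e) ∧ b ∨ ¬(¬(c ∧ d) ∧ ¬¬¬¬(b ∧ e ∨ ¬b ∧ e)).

((c ∧ d ∨ ¬e ∨ ¬b) ∧ (c ∧ d ∨ ¬e) ∧ b ∨ c ∧ d ∨ ¬e) ∧ b ∨ ¬(¬(c ∧ d) ∧ ¬¬¬¬(b ∧ e ∨ ¬b ∧ e))
= ((c ∧ d ∨ ¬e) ∧ b ∨ c ∧ d ∨ ¬e) ∧ b ∨ ¬(¬(c ∧ d) ∧ ¬¬¬¬(b ∧ e ∨ ¬b ∧ e))   [absorption]
= (c ∧ d ∨ ¬e) ∧ b ∨ ¬(¬(c ∧ d) ∧ ¬¬¬¬(b ∧ e ∨ ¬b ∧ e))   [absorption]
= (c ∧ d ∨ ¬e) ∧ b ∨ ¬(¬(c ∧ d) ∧ ¬¬(b ∧ e ∨ ¬b ∧ e))   [double negation]
= (c ∧ d ∨ ¬e) ∧ b ∨ ¬(¬(c ∧ d) ∧ ¬¬e)   [distribution]
= (c ∧ d ∨ ¬e) ∧ b ∨ c ∧ d ∨ ¬e   [De Morgan]
= c ∧ d ∨ ¬e   [absorption]

c ∧ d ∨ ¬e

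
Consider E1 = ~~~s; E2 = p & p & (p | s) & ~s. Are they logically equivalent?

E1: ~~~s
    = ~s   (double negation)
E2: p & p & (p | s) & ~s
    = p & p & ~s   (absorption)
    = p & ~s   (idempotence)
These differ: at p=0, s=0, E1 = 1 but E2 = 0.

No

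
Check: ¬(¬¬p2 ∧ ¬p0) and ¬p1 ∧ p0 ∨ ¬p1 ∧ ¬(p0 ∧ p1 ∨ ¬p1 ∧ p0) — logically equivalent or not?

E1: ¬(¬¬p2 ∧ ¬p0)
    = ¬p2 ∨ p0   — De Morgan
E2: ¬p1 ∧ p0 ∨ ¬p1 ∧ ¬(p0 ∧ p1 ∨ ¬p1 ∧ p0)
    = ¬p1 ∧ p0 ∨ ¬p1 ∧ ¬p0   — distribution
    = ¬p1   — distribution
These differ: at p0=0, p1=1, p2=0, E1 = 1 but E2 = 0.

No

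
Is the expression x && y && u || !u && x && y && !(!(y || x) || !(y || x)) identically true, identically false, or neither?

x && y && u || !u && x && y && !(!(y || x) || !(y || x))
= x && y && u || !u && x && y && (y || x) && (y || x)   (De Morgan)
= x && y && u || !u && x && y && (y || x)   (idempotence)
= x && y && u || !u && x && y   (absorption)
= x && y   (distribution)
This depends on x, y, so it is not a constant.

neither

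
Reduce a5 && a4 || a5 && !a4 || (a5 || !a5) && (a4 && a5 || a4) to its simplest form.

a5 && a4 || a5 && !a4 || (a5 || !a5) && (a4 && a5 || a4)
= a5 && a4 || a5 && !a4 || a4 && a5 || a4   (complement / identity)
= a5 || a4 && a5 || a4   (distribution)
= a5 || a4   (absorption)

a5 || a4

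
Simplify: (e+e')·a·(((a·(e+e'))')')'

0

(e+e')·a·(((a·(e+e'))')')'
= a·(((a·(e+e'))')')'   [complement / identity]
= a·((a')')'   [complement / identity]
= a·a'   [double negation]
= 0   [complement]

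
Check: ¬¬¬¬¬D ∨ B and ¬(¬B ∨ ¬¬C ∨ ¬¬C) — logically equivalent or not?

No

E1: ¬¬¬¬¬D ∨ B
    = ¬¬¬D ∨ B   [double negation]
    = ¬D ∨ B   [double negation]
E2: ¬(¬B ∨ ¬¬C ∨ ¬¬C)
    = ¬(¬B ∨ ¬¬C)   [idempotence]
    = B ∧ ¬C   [De Morgan]
These differ: at B=0, C=1, D=0, E1 = 1 but E2 = 0.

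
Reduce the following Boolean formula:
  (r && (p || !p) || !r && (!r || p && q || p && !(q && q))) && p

(r && (p || !p) || !r && (!r || p && q || p && !(q && q))) && p
= (r || !r && (!r || p && q || p && !(q && q))) && p   (complement / identity)
= (r || !r && (!r || p && q || p && !q)) && p   (idempotence)
= (r || !r && (!r || p)) && p   (distribution)
= (r || !r) && p   (absorption)
= p   (complement / identity)

p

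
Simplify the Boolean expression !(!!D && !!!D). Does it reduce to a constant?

true

!(!!D && !!!D)
= !(!!D && !D)   (double negation)
= !D || D   (De Morgan)
= true   (complement)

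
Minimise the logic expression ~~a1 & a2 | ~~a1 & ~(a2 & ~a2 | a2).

~~a1 & a2 | ~~a1 & ~(a2 & ~a2 | a2)
= ~~a1 & a2 | ~~a1 & ~a2   [complement / identity]
= ~~a1   [distribution]
= a1   [double negation]

a1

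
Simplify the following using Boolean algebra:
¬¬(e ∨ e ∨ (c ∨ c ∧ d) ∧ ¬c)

¬¬(e ∨ e ∨ (c ∨ c ∧ d) ∧ ¬c)
= e ∨ e ∨ (c ∨ c ∧ d) ∧ ¬c   — double negation
= e ∨ e ∨ c ∧ ¬c   — absorption
= e ∨ e   — complement / identity
= e   — idempotence

e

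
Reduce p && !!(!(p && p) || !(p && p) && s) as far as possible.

false

p && !!(!(p && p) || !(p && p) && s)
= p && !!!(p && p)
= p && !!!p
= p && !p
= false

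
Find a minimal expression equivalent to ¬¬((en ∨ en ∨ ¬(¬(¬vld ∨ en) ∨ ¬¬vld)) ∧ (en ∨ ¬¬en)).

¬¬((en ∨ en ∨ ¬(¬(¬vld ∨ en) ∨ ¬¬vld)) ∧ (en ∨ ¬¬en))
= ¬¬((en ∨ en ∨ (¬vld ∨ en) ∧ ¬vld) ∧ (en ∨ ¬¬en))   (De Morgan)
= ¬¬((en ∨ en ∨ ¬vld) ∧ (en ∨ ¬¬en))   (absorption)
= ¬¬((en ∨ en ∨ ¬vld) ∧ (en ∨ en))   (double negation)
= (en ∨ en ∨ ¬vld) ∧ (en ∨ en)   (double negation)
= en ∨ en   (absorption)
= en   (idempotence)

en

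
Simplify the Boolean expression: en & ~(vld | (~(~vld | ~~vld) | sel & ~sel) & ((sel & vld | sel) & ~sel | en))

en & ~(vld | (~(~vld | ~~vld) | sel & ~sel) & ((sel & vld | sel) & ~sel | en))
= en & ~(vld | (vld & ~vld | sel & ~sel) & ((sel & vld | sel) & ~sel | en))
= en & ~(vld | (vld & ~vld | sel & ~sel) & (sel & ~sel | en))
= en & ~(vld | sel & ~sel & (sel & ~sel | en))
= en & ~(vld | sel & ~sel)
= en & ~vld

en & ~vld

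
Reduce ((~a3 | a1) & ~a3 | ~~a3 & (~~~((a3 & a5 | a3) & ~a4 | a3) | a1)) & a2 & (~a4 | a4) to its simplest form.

(~a3 | a1) & a2

((~a3 | a1) & ~a3 | ~~a3 & (~~~((a3 & a5 | a3) & ~a4 | a3) | a1)) & a2 & (~a4 | a4)
= ((~a3 | a1) & ~a3 | ~~a3 & (~~~(a3 & ~a4 | a3) | a1)) & a2 & (~a4 | a4)   — absorption
= ((~a3 | a1) & ~a3 | ~~a3 & (~~~a3 | a1)) & a2 & (~a4 | a4)   — absorption
= ((~a3 | a1) & ~a3 | ~~a3 & (~a3 | a1)) & a2 & (~a4 | a4)   — double negation
= ((~a3 | a1) & ~a3 | ~~a3 & (~a3 | a1)) & a2   — complement / identity
= ((~a3 | a1) & ~a3 | a3 & (~a3 | a1)) & a2   — double negation
= (~a3 | a1) & a2   — distribution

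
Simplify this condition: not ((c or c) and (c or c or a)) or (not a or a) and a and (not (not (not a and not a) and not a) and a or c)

not ((c or c) and (c or c or a)) or (not a or a) and a and (not (not (not a and not a) and not a) and a or c)
= not (c or c) or (not a or a) and a and (not (not (not a and not a) and not a) and a or c)   — absorption
= not (c or c) or (not a or a) and a and ((not a and not a or a) and a or c)   — De Morgan
= not c or (not a or a) and a and ((not a and not a or a) and a or c)   — idempotence
= not c or (not a or a) and a and ((not a or a) and a or c)   — idempotence
= not c or (not a or a) and a   — absorption
= not c or a   — complement / identity

not c or a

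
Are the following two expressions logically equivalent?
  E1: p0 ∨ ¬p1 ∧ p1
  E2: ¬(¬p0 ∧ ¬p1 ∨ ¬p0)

E1: p0 ∨ ¬p1 ∧ p1
    = p0   [complement / identity]
E2: ¬(¬p0 ∧ ¬p1 ∨ ¬p0)
    = ¬¬p0   [absorption]
    = p0   [double negation]
Both reduce to p0, so they are equivalent.

Yes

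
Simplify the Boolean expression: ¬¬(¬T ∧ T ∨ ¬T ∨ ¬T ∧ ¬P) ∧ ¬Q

¬T ∧ ¬Q

¬¬(¬T ∧ T ∨ ¬T ∨ ¬T ∧ ¬P) ∧ ¬Q
= (¬T ∧ T ∨ ¬T ∨ ¬T ∧ ¬P) ∧ ¬Q   (double negation)
= (¬T ∨ ¬T ∧ ¬P) ∧ ¬Q   (complement / identity)
= ¬T ∧ ¬Q   (absorption)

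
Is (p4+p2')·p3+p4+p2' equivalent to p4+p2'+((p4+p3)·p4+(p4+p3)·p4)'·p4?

E1: (p4+p2')·p3+p4+p2'
    = p4+p2'   — absorption
E2: p4+p2'+((p4+p3)·p4+(p4+p3)·p4)'·p4
    = p4+p2'+((p4+p3)·p4)'·p4   — idempotence
    = p4+p2'+p4'·p4   — absorption
    = p4+p2'   — complement / identity
Both reduce to p4+p2', so they are equivalent.

Yes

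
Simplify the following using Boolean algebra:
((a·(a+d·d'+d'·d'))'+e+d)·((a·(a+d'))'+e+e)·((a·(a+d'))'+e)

a'+e

((a·(a+d·d'+d'·d'))'+e+d)·((a·(a+d'))'+e+e)·((a·(a+d'))'+e)
= ((a·(a+d·d'+d'·d'))'+e+d)·((a·(a+d'))'+e)   — absorption
= ((a·(a+d'))'+e+d)·((a·(a+d'))'+e)   — distribution
= (a·(a+d'))'+e   — absorption
= a'+e   — absorption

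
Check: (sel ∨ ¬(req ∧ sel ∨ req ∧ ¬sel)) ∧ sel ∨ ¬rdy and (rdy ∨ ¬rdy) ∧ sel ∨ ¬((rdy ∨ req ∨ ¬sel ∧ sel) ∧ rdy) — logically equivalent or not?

E1: (sel ∨ ¬(req ∧ sel ∨ req ∧ ¬sel)) ∧ sel ∨ ¬rdy
    = (sel ∨ ¬req) ∧ sel ∨ ¬rdy
    = sel ∨ ¬rdy
E2: (rdy ∨ ¬rdy) ∧ sel ∨ ¬((rdy ∨ req ∨ ¬sel ∧ sel) ∧ rdy)
    = (rdy ∨ ¬rdy) ∧ sel ∨ ¬((rdy ∨ req) ∧ rdy)
    = sel ∨ ¬((rdy ∨ req) ∧ rdy)
    = sel ∨ ¬rdy
Both reduce to sel ∨ ¬rdy, so they are equivalent.

Yes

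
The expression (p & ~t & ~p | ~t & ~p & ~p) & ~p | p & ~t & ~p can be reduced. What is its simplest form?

(p & ~t & ~p | ~t & ~p & ~p) & ~p | p & ~t & ~p
= ~t & ~p & ~p | p & ~t & ~p
= ~t & ~p

~t & ~p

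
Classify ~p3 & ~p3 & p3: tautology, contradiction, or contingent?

contradiction

~p3 & ~p3 & p3
= ~p3 & p3
= 0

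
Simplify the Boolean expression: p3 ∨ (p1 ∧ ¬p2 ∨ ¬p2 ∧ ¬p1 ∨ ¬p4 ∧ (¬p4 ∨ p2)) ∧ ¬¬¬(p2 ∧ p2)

p3 ∨ ¬p2

p3 ∨ (p1 ∧ ¬p2 ∨ ¬p2 ∧ ¬p1 ∨ ¬p4 ∧ (¬p4 ∨ p2)) ∧ ¬¬¬(p2 ∧ p2)
= p3 ∨ (p1 ∧ ¬p2 ∨ ¬p2 ∧ ¬p1 ∨ ¬p4) ∧ ¬¬¬(p2 ∧ p2)   — absorption
= p3 ∨ (¬p2 ∨ ¬p4) ∧ ¬¬¬(p2 ∧ p2)   — distribution
= p3 ∨ (¬p2 ∨ ¬p4) ∧ ¬¬¬p2   — idempotence
= p3 ∨ (¬p2 ∨ ¬p4) ∧ ¬p2   — double negation
= p3 ∨ ¬p2   — absorption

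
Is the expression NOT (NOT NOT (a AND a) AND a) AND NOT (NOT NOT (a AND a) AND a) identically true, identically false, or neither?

NOT (NOT NOT (a AND a) AND a) AND NOT (NOT NOT (a AND a) AND a)
= NOT (NOT NOT (a AND a) AND a)   [idempotence]
= NOT (NOT NOT a AND a)   [idempotence]
= NOT (a AND a)   [double negation]
= NOT a   [idempotence]
This depends on a, so it is not a constant.

neither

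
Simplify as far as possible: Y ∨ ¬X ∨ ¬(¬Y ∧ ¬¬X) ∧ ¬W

Y ∨ ¬X ∨ ¬(¬Y ∧ ¬¬X) ∧ ¬W
= Y ∨ ¬X ∨ (Y ∨ ¬X) ∧ ¬W   [De Morgan]
= Y ∨ ¬X   [absorption]

Y ∨ ¬X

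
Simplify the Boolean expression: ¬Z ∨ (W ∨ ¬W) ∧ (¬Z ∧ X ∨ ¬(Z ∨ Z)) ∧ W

¬Z ∨ (W ∨ ¬W) ∧ (¬Z ∧ X ∨ ¬(Z ∨ Z)) ∧ W
= ¬Z ∨ (W ∨ ¬W) ∧ (¬Z ∧ X ∨ ¬Z) ∧ W   [idempotence]
= ¬Z ∨ (W ∨ ¬W) ∧ ¬Z ∧ W   [absorption]
= ¬Z ∨ ¬Z ∧ W   [complement / identity]
= ¬Z   [absorption]

¬Z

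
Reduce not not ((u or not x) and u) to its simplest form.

u

not not ((u or not x) and u)
= not not u   [absorption]
= u   [double negation]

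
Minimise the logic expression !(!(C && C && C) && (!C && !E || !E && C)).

C || E

!(!(C && C && C) && (!C && !E || !E && C))
= !(!(C && C && C) && !E)   (distribution)
= C && C && C || E   (De Morgan)
= C && C || E   (idempotence)
= C || E   (idempotence)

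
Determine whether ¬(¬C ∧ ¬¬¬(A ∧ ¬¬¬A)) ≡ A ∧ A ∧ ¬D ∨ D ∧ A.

E1: ¬(¬C ∧ ¬¬¬(A ∧ ¬¬¬A))
    = ¬(¬C ∧ ¬¬¬(A ∧ ¬A))   — double negation
    = ¬(¬C ∧ ¬(A ∧ ¬A))   — double negation
    = C ∨ A ∧ ¬A   — De Morgan
    = C   — complement / identity
E2: A ∧ A ∧ ¬D ∨ D ∧ A
    = A ∧ ¬D ∨ D ∧ A   — idempotence
    = A   — distribution
These differ: at A=1, C=0, D=0, E1 = 0 but E2 = 1.

No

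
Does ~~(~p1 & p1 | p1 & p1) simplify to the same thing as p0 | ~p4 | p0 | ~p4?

E1: ~~(~p1 & p1 | p1 & p1)
    = ~~p1
    = p1
E2: p0 | ~p4 | p0 | ~p4
    = p0 | ~p4
These differ: at p0=0, p1=0, p4=0, E1 = 0 but E2 = 1.

No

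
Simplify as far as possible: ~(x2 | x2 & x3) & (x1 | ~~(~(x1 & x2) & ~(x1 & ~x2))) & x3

~(x2 | x2 & x3) & (x1 | ~~(~(x1 & x2) & ~(x1 & ~x2))) & x3
= ~(x2 | x2 & x3) & (x1 | ~(x1 & x2 | x1 & ~x2)) & x3
= ~(x2 | x2 & x3) & (x1 | ~x1) & x3
= ~x2 & (x1 | ~x1) & x3
= ~x2 & x3

~x2 & x3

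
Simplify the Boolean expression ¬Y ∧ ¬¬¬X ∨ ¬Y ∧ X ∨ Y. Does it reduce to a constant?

True

¬Y ∧ ¬¬¬X ∨ ¬Y ∧ X ∨ Y
= ¬Y ∧ ¬X ∨ ¬Y ∧ X ∨ Y
= ¬Y ∨ Y
= True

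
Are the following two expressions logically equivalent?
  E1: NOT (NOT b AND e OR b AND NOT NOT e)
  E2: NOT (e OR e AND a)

E1: NOT (NOT b AND e OR b AND NOT NOT e)
    = NOT (NOT b AND e OR b AND e)
    = NOT e
E2: NOT (e OR e AND a)
    = NOT e
Both reduce to NOT e, so they are equivalent.

Yes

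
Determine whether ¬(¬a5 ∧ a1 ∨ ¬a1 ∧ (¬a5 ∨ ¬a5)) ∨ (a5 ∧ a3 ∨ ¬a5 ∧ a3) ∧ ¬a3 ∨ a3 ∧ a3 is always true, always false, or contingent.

¬(¬a5 ∧ a1 ∨ ¬a1 ∧ (¬a5 ∨ ¬a5)) ∨ (a5 ∧ a3 ∨ ¬a5 ∧ a3) ∧ ¬a3 ∨ a3 ∧ a3
= ¬(¬a5 ∧ a1 ∨ ¬a1 ∧ (¬a5 ∨ ¬a5)) ∨ a3 ∧ ¬a3 ∨ a3 ∧ a3   — distribution
= ¬(¬a5 ∧ a1 ∨ ¬a1 ∧ ¬a5) ∨ a3 ∧ ¬a3 ∨ a3 ∧ a3   — idempotence
= ¬(¬a5 ∧ a1 ∨ ¬a1 ∧ ¬a5) ∨ a3   — distribution
= ¬¬a5 ∨ a3   — distribution
= a5 ∨ a3   — double negation
This depends on a3, a5, so it is not a constant.

contingent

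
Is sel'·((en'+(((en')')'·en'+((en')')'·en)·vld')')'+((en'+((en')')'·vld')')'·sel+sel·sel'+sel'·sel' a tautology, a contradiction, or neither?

neither

sel'·((en'+(((en')')'·en'+((en')')'·en)·vld')')'+((en'+((en')')'·vld')')'·sel+sel·sel'+sel'·sel'
= sel'·((en'+((en')')'·vld')')'+((en'+((en')')'·vld')')'·sel+sel·sel'+sel'·sel'
= sel'·((en'+((en')')'·vld')')'+((en'+((en')')'·vld')')'·sel+sel'
= ((en'+((en')')'·vld')')'+sel'
= ((en'+en'·vld')')'+sel'
= ((en')')'+sel'
= en'+sel'
This depends on en, sel, so it is not a constant.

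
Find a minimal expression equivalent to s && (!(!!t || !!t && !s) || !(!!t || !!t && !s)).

s && (!(!!t || !!t && !s) || !(!!t || !!t && !s))
= s && !(!!t || !!t && !s)
= s && !!!t
= s && !t

s && !t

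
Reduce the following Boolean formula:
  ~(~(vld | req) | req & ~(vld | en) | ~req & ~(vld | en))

~(~(vld | req) | req & ~(vld | en) | ~req & ~(vld | en))
= ~(~(vld | req) | ~(vld | en))   [distribution]
= (vld | req) & (vld | en)   [De Morgan]
= vld | req & en   [distribution]

vld | req & en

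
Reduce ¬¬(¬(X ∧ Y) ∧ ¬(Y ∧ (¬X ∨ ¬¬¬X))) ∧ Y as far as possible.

¬¬(¬(X ∧ Y) ∧ ¬(Y ∧ (¬X ∨ ¬¬¬X))) ∧ Y
= ¬(X ∧ Y ∨ Y ∧ (¬X ∨ ¬¬¬X)) ∧ Y   (De Morgan)
= ¬(X ∧ Y ∨ Y ∧ (¬X ∨ ¬X)) ∧ Y   (double negation)
= ¬(X ∧ Y ∨ Y ∧ ¬X) ∧ Y   (idempotence)
= ¬Y ∧ Y   (distribution)
= False   (complement)

False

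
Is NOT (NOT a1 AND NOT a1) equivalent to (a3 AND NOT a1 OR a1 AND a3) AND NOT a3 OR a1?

E1: NOT (NOT a1 AND NOT a1)
    = a1 OR a1   — De Morgan
    = a1   — idempotence
E2: (a3 AND NOT a1 OR a1 AND a3) AND NOT a3 OR a1
    = a3 AND NOT a3 OR a1   — distribution
    = a1   — complement / identity
Both reduce to a1, so they are equivalent.

Yes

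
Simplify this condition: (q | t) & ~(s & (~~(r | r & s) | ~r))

(q | t) & ~(s & (~~(r | r & s) | ~r))
= (q | t) & ~(s & (r | r & s | ~r))
= (q | t) & ~(s & (r | ~r))
= (q | t) & ~s

(q | t) & ~s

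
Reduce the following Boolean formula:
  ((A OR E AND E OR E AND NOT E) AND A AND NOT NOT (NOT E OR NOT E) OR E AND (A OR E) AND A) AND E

((A OR E AND E OR E AND NOT E) AND A AND NOT NOT (NOT E OR NOT E) OR E AND (A OR E) AND A) AND E
= ((A OR E) AND A AND NOT NOT (NOT E OR NOT E) OR E AND (A OR E) AND A) AND E   (distribution)
= ((A OR E) AND A AND (NOT E OR NOT E) OR E AND (A OR E) AND A) AND E   (double negation)
= ((A OR E) AND A AND NOT E OR E AND (A OR E) AND A) AND E   (idempotence)
= (A OR E) AND A AND E   (distribution)
= A AND E   (absorption)

A AND E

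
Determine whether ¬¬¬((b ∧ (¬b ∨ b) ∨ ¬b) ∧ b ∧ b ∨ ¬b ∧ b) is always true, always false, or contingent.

contingent

¬¬¬((b ∧ (¬b ∨ b) ∨ ¬b) ∧ b ∧ b ∨ ¬b ∧ b)
= ¬¬¬((b ∨ ¬b) ∧ b ∧ b ∨ ¬b ∧ b)   — complement / identity
= ¬¬¬(b ∧ b ∨ ¬b ∧ b)   — complement / identity
= ¬¬¬b   — distribution
= ¬b   — double negation
This depends on b, so it is not a constant.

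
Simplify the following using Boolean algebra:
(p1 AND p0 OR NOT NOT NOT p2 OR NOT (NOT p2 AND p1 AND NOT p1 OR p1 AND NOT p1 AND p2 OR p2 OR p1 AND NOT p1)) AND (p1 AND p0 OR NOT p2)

(p1 AND p0 OR NOT NOT NOT p2 OR NOT (NOT p2 AND p1 AND NOT p1 OR p1 AND NOT p1 AND p2 OR p2 OR p1 AND NOT p1)) AND (p1 AND p0 OR NOT p2)
= (p1 AND p0 OR NOT NOT NOT p2 OR NOT (NOT p2 AND p1 AND NOT p1 OR p1 AND NOT p1 AND p2 OR p2)) AND (p1 AND p0 OR NOT p2)
= (p1 AND p0 OR NOT NOT NOT p2 OR NOT (p1 AND NOT p1 OR p2)) AND (p1 AND p0 OR NOT p2)
= (p1 AND p0 OR NOT p2 OR NOT (p1 AND NOT p1 OR p2)) AND (p1 AND p0 OR NOT p2)
= (p1 AND p0 OR NOT p2 OR NOT p2) AND (p1 AND p0 OR NOT p2)
= p1 AND p0 OR NOT p2

p1 AND p0 OR NOT p2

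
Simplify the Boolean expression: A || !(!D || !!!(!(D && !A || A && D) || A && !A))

A || !(!D || !!!(!(D && !A || A && D) || A && !A))
= A || !(!D || !!!!(D && !A || A && D))   [complement / identity]
= A || !(!D || !!!!D)   [distribution]
= A || !(!D || !!D)   [double negation]
= A || D && !D   [De Morgan]
= A   [complement / identity]

A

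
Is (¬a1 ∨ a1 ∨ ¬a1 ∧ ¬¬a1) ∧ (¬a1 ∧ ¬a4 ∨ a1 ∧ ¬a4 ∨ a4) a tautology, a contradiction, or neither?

(¬a1 ∨ a1 ∨ ¬a1 ∧ ¬¬a1) ∧ (¬a1 ∧ ¬a4 ∨ a1 ∧ ¬a4 ∨ a4)
= (¬a1 ∨ a1 ∨ ¬a1 ∧ a1) ∧ (¬a1 ∧ ¬a4 ∨ a1 ∧ ¬a4 ∨ a4)   (double negation)
= (¬a1 ∨ a1 ∨ ¬a1 ∧ a1) ∧ (¬a4 ∨ a4)   (distribution)
= ¬a1 ∨ a1 ∨ ¬a1 ∧ a1   (complement / identity)
= ¬a1 ∨ a1   (complement / identity)
= True   (complement)

tautology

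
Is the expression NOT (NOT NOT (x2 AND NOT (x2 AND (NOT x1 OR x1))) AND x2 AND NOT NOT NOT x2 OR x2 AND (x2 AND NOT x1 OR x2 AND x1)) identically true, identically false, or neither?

neither

NOT (NOT NOT (x2 AND NOT (x2 AND (NOT x1 OR x1))) AND x2 AND NOT NOT NOT x2 OR x2 AND (x2 AND NOT x1 OR x2 AND x1))
= NOT (NOT NOT (x2 AND NOT (x2 AND (NOT x1 OR x1))) AND x2 AND NOT x2 OR x2 AND (x2 AND NOT x1 OR x2 AND x1))
= NOT (NOT NOT (x2 AND NOT x2) AND x2 AND NOT x2 OR x2 AND (x2 AND NOT x1 OR x2 AND x1))
= NOT (x2 AND NOT x2 AND x2 AND NOT x2 OR x2 AND (x2 AND NOT x1 OR x2 AND x1))
= NOT (x2 AND NOT x2 AND x2 AND NOT x2 OR x2 AND x2)
= NOT (x2 AND NOT x2 OR x2 AND x2)
= NOT x2
This depends on x2, so it is not a constant.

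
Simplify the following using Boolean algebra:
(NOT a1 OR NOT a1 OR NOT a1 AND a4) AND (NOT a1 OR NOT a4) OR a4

(NOT a1 OR NOT a1 OR NOT a1 AND a4) AND (NOT a1 OR NOT a4) OR a4
= (NOT a1 OR NOT a1) AND (NOT a1 OR NOT a4) OR a4   (absorption)
= NOT a1 OR NOT a1 AND NOT a4 OR a4   (distribution)
= NOT a1 OR a4   (absorption)

NOT a1 OR a4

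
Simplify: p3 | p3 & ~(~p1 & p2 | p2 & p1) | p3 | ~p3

1

p3 | p3 & ~(~p1 & p2 | p2 & p1) | p3 | ~p3
= p3 | p3 & ~p2 | p3 | ~p3   [distribution]
= p3 | p3 | ~p3   [absorption]
= p3 | ~p3   [idempotence]
= 1   [complement]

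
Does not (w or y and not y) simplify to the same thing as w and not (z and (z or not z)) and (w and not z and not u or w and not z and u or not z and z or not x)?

E1: not (w or y and not y)
    = not w
E2: w and not (z and (z or not z)) and (w and not z and not u or w and not z and u or not z and z or not x)
    = w and not z and (w and not z and not u or w and not z and u or not z and z or not x)
    = w and not z and (w and not z or not z and z or not x)
    = w and not z and (w and not z or not x)
    = w and not z
These differ: at u=0, w=0, x=0, y=0, z=0, E1 = 1 but E2 = 0.

No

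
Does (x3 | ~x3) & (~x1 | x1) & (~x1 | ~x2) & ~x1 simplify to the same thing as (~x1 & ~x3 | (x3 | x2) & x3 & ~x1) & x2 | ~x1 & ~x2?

E1: (x3 | ~x3) & (~x1 | x1) & (~x1 | ~x2) & ~x1
    = (~x1 | x1) & (~x1 | ~x2) & ~x1   (complement / identity)
    = (~x1 | ~x2) & ~x1   (complement / identity)
    = ~x1   (absorption)
E2: (~x1 & ~x3 | (x3 | x2) & x3 & ~x1) & x2 | ~x1 & ~x2
    = (~x1 & ~x3 | x3 & ~x1) & x2 | ~x1 & ~x2   (absorption)
    = ~x1 & x2 | ~x1 & ~x2   (distribution)
    = ~x1   (distribution)
Both reduce to ~x1, so they are equivalent.

Yes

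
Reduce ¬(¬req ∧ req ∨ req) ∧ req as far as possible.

¬(¬req ∧ req ∨ req) ∧ req
= ¬req ∧ req   (complement / identity)
= False   (complement)

False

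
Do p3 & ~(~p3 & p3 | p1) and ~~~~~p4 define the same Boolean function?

No

E1: p3 & ~(~p3 & p3 | p1)
    = p3 & ~p1   [complement / identity]
E2: ~~~~~p4
    = ~~~p4   [double negation]
    = ~p4   [double negation]
These differ: at p1=1, p3=0, p4=0, E1 = 0 but E2 = 1.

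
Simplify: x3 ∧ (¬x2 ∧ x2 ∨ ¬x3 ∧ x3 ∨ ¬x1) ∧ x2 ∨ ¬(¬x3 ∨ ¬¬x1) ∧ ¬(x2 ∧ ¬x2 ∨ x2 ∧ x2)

x3 ∧ ¬x1

x3 ∧ (¬x2 ∧ x2 ∨ ¬x3 ∧ x3 ∨ ¬x1) ∧ x2 ∨ ¬(¬x3 ∨ ¬¬x1) ∧ ¬(x2 ∧ ¬x2 ∨ x2 ∧ x2)
= x3 ∧ (¬x2 ∧ x2 ∨ ¬x3 ∧ x3 ∨ ¬x1) ∧ x2 ∨ x3 ∧ ¬x1 ∧ ¬(x2 ∧ ¬x2 ∨ x2 ∧ x2)   (De Morgan)
= x3 ∧ (¬x3 ∧ x3 ∨ ¬x1) ∧ x2 ∨ x3 ∧ ¬x1 ∧ ¬(x2 ∧ ¬x2 ∨ x2 ∧ x2)   (complement / identity)
= x3 ∧ ¬x1 ∧ x2 ∨ x3 ∧ ¬x1 ∧ ¬(x2 ∧ ¬x2 ∨ x2 ∧ x2)   (complement / identity)
= x3 ∧ ¬x1 ∧ x2 ∨ x3 ∧ ¬x1 ∧ ¬x2   (distribution)
= x3 ∧ ¬x1   (distribution)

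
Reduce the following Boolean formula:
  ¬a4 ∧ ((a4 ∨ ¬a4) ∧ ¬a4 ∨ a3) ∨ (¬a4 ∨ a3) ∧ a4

¬a4 ∧ ((a4 ∨ ¬a4) ∧ ¬a4 ∨ a3) ∨ (¬a4 ∨ a3) ∧ a4
= ¬a4 ∧ (¬a4 ∨ a3) ∨ (¬a4 ∨ a3) ∧ a4   — complement / identity
= ¬a4 ∨ a3   — distribution

¬a4 ∨ a3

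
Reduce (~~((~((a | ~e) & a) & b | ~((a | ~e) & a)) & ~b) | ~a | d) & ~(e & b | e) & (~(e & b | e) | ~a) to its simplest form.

(~~((~((a | ~e) & a) & b | ~((a | ~e) & a)) & ~b) | ~a | d) & ~(e & b | e) & (~(e & b | e) | ~a)
= (~~((~((a | ~e) & a) & b | ~((a | ~e) & a)) & ~b) | ~a | d) & ~(e & b | e)   (absorption)
= (~~((~((a | ~e) & a) & b | ~((a | ~e) & a)) & ~b) | ~a | d) & ~e   (absorption)
= (~~(~((a | ~e) & a) & ~b) | ~a | d) & ~e   (absorption)
= (~((a | ~e) & a) & ~b | ~a | d) & ~e   (double negation)
= (~a & ~b | ~a | d) & ~e   (absorption)
= (~a | d) & ~e   (absorption)

(~a | d) & ~e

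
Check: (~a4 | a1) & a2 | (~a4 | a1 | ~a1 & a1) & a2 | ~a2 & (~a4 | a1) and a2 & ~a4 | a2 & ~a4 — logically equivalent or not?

No

E1: (~a4 | a1) & a2 | (~a4 | a1 | ~a1 & a1) & a2 | ~a2 & (~a4 | a1)
    = (~a4 | a1) & a2 | (~a4 | a1) & a2 | ~a2 & (~a4 | a1)   (complement / identity)
    = (~a4 | a1) & a2 | ~a4 | a1   (distribution)
    = ~a4 | a1   (absorption)
E2: a2 & ~a4 | a2 & ~a4
    = a2 & ~a4   (idempotence)
These differ: at a1=1, a2=0, a4=0, E1 = 1 but E2 = 0.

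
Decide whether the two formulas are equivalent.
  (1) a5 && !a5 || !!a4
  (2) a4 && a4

Yes

E1: a5 && !a5 || !!a4
    = !!a4   (complement / identity)
    = a4   (double negation)
E2: a4 && a4
    = a4   (idempotence)
Both reduce to a4, so they are equivalent.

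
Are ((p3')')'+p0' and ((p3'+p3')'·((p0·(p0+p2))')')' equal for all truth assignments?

Yes

E1: ((p3')')'+p0'
    = p3'+p0'   (double negation)
E2: ((p3'+p3')'·((p0·(p0+p2))')')'
    = ((p3'+p3')'·(p0')')'   (absorption)
    = ((p3')'·(p0')')'   (idempotence)
    = p3'+p0'   (De Morgan)
Both reduce to p3'+p0', so they are equivalent.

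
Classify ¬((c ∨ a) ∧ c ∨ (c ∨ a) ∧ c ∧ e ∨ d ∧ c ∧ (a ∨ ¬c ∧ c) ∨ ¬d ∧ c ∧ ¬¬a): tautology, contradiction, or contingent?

contingent

¬((c ∨ a) ∧ c ∨ (c ∨ a) ∧ c ∧ e ∨ d ∧ c ∧ (a ∨ ¬c ∧ c) ∨ ¬d ∧ c ∧ ¬¬a)
= ¬((c ∨ a) ∧ c ∨ d ∧ c ∧ (a ∨ ¬c ∧ c) ∨ ¬d ∧ c ∧ ¬¬a)
= ¬((c ∨ a) ∧ c ∨ d ∧ c ∧ a ∨ ¬d ∧ c ∧ ¬¬a)
= ¬((c ∨ a) ∧ c ∨ d ∧ c ∧ a ∨ ¬d ∧ c ∧ a)
= ¬(c ∨ d ∧ c ∧ a ∨ ¬d ∧ c ∧ a)
= ¬(c ∨ c ∧ a)
= ¬c
This depends on c, so it is not a constant.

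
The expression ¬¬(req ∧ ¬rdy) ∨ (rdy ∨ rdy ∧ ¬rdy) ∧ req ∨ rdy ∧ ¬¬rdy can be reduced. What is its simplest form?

req ∨ rdy

¬¬(req ∧ ¬rdy) ∨ (rdy ∨ rdy ∧ ¬rdy) ∧ req ∨ rdy ∧ ¬¬rdy
= req ∧ ¬rdy ∨ (rdy ∨ rdy ∧ ¬rdy) ∧ req ∨ rdy ∧ ¬¬rdy   — double negation
= req ∧ ¬rdy ∨ rdy ∧ req ∨ rdy ∧ ¬¬rdy   — complement / identity
= req ∨ rdy ∧ ¬¬rdy   — distribution
= req ∨ rdy ∧ rdy   — double negation
= req ∨ rdy   — idempotence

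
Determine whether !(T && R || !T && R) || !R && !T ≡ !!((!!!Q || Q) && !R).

Yes

E1: !(T && R || !T && R) || !R && !T
    = !R || !R && !T   [distribution]
    = !R   [absorption]
E2: !!((!!!Q || Q) && !R)
    = !!((!Q || Q) && !R)   [double negation]
    = !!!R   [complement / identity]
    = !R   [double negation]
Both reduce to !R, so they are equivalent.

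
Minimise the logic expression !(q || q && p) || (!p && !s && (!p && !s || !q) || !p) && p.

!q

!(q || q && p) || (!p && !s && (!p && !s || !q) || !p) && p
= !(q || q && p) || (!p && !s || !p) && p   (absorption)
= !q || (!p && !s || !p) && p   (absorption)
= !q || !p && p   (absorption)
= !q   (complement / identity)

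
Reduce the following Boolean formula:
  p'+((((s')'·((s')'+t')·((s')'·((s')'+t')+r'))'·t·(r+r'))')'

p'+((((s')'·((s')'+t')·((s')'·((s')'+t')+r'))'·t·(r+r'))')'
= p'+((((s')'·((s')'+t'))'·t·(r+r'))')'   (absorption)
= p'+((s')'·((s')'+t'))'·t·(r+r')   (double negation)
= p'+((s')'·((s')'+t'))'·t   (complement / identity)
= p'+((s')')'·t   (absorption)
= p'+s'·t   (double negation)

p'+s'·t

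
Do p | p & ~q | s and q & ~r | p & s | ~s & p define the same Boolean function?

No

E1: p | p & ~q | s
    = p | s   — absorption
E2: q & ~r | p & s | ~s & p
    = q & ~r | p   — distribution
These differ: at p=0, q=0, r=0, s=1, E1 = 1 but E2 = 0.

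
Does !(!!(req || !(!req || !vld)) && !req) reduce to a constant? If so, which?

!(!!(req || !(!req || !vld)) && !req)
= !(!!(req || req && vld) && !req)
= !(req || req && vld) || req
= !req || req
= true

yes, True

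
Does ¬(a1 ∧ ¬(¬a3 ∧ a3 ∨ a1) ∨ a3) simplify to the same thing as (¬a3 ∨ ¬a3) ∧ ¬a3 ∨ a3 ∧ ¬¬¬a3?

Yes

E1: ¬(a1 ∧ ¬(¬a3 ∧ a3 ∨ a1) ∨ a3)
    = ¬(a1 ∧ ¬a1 ∨ a3)   (complement / identity)
    = ¬a3   (complement / identity)
E2: (¬a3 ∨ ¬a3) ∧ ¬a3 ∨ a3 ∧ ¬¬¬a3
    = ¬a3 ∧ ¬a3 ∨ a3 ∧ ¬¬¬a3   (idempotence)
    = ¬a3 ∧ ¬a3 ∨ a3 ∧ ¬a3   (double negation)
    = ¬a3   (distribution)
Both reduce to ¬a3, so they are equivalent.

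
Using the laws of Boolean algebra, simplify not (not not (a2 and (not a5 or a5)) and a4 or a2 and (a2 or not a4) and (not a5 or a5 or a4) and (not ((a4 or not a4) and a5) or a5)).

not (not not (a2 and (not a5 or a5)) and a4 or a2 and (a2 or not a4) and (not a5 or a5 or a4) and (not ((a4 or not a4) and a5) or a5))
= not (not not (a2 and (not a5 or a5)) and a4 or a2 and (not a5 or a5 or a4) and (not ((a4 or not a4) and a5) or a5))   [absorption]
= not (a2 and (not a5 or a5) and a4 or a2 and (not a5 or a5 or a4) and (not ((a4 or not a4) and a5) or a5))   [double negation]
= not (a2 and (not a5 or a5) and a4 or a2 and (not a5 or a5 or a4) and (not a5 or a5))   [complement / identity]
= not (a2 and (not a5 or a5) and a4 or a2 and (not a5 or a5))   [absorption]
= not (a2 and (not a5 or a5))   [absorption]
= not a2   [complement / identity]

not a2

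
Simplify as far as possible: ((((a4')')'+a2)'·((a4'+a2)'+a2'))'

((((a4')')'+a2)'·((a4'+a2)'+a2'))'
= ((a4'+a2)'·((a4'+a2)'+a2'))'   [double negation]
= ((a4'+a2)')'   [absorption]
= a4'+a2   [double negation]

a4'+a2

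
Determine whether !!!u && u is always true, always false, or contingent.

!!!u && u
= !u && u
= false

always false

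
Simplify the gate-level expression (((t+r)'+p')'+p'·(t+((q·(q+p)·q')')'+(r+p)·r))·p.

(((t+r)'+p')'+p'·(t+((q·(q+p)·q')')'+(r+p)·r))·p
= (((t+r)'+p')'+p'·(t+q·(q+p)·q'+(r+p)·r))·p   [double negation]
= (((t+r)'+p')'+p'·(t+q·(q+p)·q'+r))·p   [absorption]
= (((t+r)'+p')'+p'·(t+q·q'+r))·p   [absorption]
= (((t+r)'+p')'+p'·(t+r))·p   [complement / identity]
= ((t+r)·p+p'·(t+r))·p   [De Morgan]
= (t+r)·p   [distribution]

(t+r)·p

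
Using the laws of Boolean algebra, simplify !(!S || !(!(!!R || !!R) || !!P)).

!(!S || !(!(!!R || !!R) || !!P))
= !(!S || !(!(!!R || !!R) || P))   (double negation)
= !(!S || !(!R && !R || P))   (De Morgan)
= S && (!R && !R || P)   (De Morgan)
= S && (!R || P)   (idempotence)

S && (!R || P)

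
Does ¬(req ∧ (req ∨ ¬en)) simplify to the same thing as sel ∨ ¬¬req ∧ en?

No

E1: ¬(req ∧ (req ∨ ¬en))
    = ¬req   — absorption
E2: sel ∨ ¬¬req ∧ en
    = sel ∨ req ∧ en   — double negation
These differ: at en=0, req=1, sel=1, E1 = 0 but E2 = 1.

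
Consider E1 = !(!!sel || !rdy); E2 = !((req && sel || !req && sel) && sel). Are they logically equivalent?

No

E1: !(!!sel || !rdy)
    = !sel && rdy
E2: !((req && sel || !req && sel) && sel)
    = !(sel && sel)
    = !sel
These differ: at rdy=0, req=0, sel=0, E1 = 0 but E2 = 1.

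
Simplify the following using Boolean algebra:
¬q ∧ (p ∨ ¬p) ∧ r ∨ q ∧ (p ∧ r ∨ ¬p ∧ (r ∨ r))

r

¬q ∧ (p ∨ ¬p) ∧ r ∨ q ∧ (p ∧ r ∨ ¬p ∧ (r ∨ r))
= ¬q ∧ (p ∨ ¬p) ∧ r ∨ q ∧ (p ∧ r ∨ ¬p ∧ r)   [idempotence]
= ¬q ∧ (p ∨ ¬p) ∧ r ∨ q ∧ (p ∨ ¬p) ∧ r   [distribution]
= (p ∨ ¬p) ∧ r   [distribution]
= r   [complement / identity]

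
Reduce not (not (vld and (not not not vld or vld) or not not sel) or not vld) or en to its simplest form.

vld or en

not (not (vld and (not not not vld or vld) or not not sel) or not vld) or en
= (vld and (not not not vld or vld) or not not sel) and vld or en   [De Morgan]
= (vld and (not vld or vld) or not not sel) and vld or en   [double negation]
= (vld or not not sel) and vld or en   [complement / identity]
= (vld or sel) and vld or en   [double negation]
= vld or en   [absorption]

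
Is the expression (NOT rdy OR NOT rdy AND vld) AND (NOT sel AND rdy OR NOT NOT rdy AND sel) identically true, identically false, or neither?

(NOT rdy OR NOT rdy AND vld) AND (NOT sel AND rdy OR NOT NOT rdy AND sel)
= (NOT rdy OR NOT rdy AND vld) AND (NOT sel AND rdy OR rdy AND sel)   — double negation
= NOT rdy AND (NOT sel AND rdy OR rdy AND sel)   — absorption
= NOT rdy AND rdy   — distribution
= FALSE   — complement

identically false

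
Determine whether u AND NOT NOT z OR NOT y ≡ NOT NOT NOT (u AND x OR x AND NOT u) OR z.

E1: u AND NOT NOT z OR NOT y
    = u AND z OR NOT y
E2: NOT NOT NOT (u AND x OR x AND NOT u) OR z
    = NOT NOT NOT x OR z
    = NOT x OR z
These differ: at u=0, x=1, y=0, z=0, E1 = 1 but E2 = 0.

No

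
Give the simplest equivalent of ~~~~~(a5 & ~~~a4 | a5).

~~~~~(a5 & ~~~a4 | a5)
= ~~~(a5 & ~~~a4 | a5)
= ~~~(a5 & ~a4 | a5)
= ~(a5 & ~a4 | a5)
= ~a5

~a5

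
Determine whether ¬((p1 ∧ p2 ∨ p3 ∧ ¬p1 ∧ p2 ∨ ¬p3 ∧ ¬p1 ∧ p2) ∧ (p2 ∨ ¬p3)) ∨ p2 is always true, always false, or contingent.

always true

¬((p1 ∧ p2 ∨ p3 ∧ ¬p1 ∧ p2 ∨ ¬p3 ∧ ¬p1 ∧ p2) ∧ (p2 ∨ ¬p3)) ∨ p2
= ¬((p1 ∧ p2 ∨ ¬p1 ∧ p2) ∧ (p2 ∨ ¬p3)) ∨ p2   (distribution)
= ¬(p2 ∧ (p2 ∨ ¬p3)) ∨ p2   (distribution)
= ¬p2 ∨ p2   (absorption)
= True   (complement)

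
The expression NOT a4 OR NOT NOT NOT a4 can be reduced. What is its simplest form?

NOT a4

NOT a4 OR NOT NOT NOT a4
= NOT a4 OR NOT a4   — double negation
= NOT a4   — idempotence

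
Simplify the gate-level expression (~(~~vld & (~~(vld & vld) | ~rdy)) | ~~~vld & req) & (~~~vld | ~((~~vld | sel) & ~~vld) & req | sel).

~vld

(~(~~vld & (~~(vld & vld) | ~rdy)) | ~~~vld & req) & (~~~vld | ~((~~vld | sel) & ~~vld) & req | sel)
= (~(~~vld & (~~vld | ~rdy)) | ~~~vld & req) & (~~~vld | ~((~~vld | sel) & ~~vld) & req | sel)   [idempotence]
= (~~~vld | ~~~vld & req) & (~~~vld | ~((~~vld | sel) & ~~vld) & req | sel)   [absorption]
= (~~~vld | ~~~vld & req) & (~~~vld | ~~~vld & req | sel)   [absorption]
= ~~~vld | ~~~vld & req   [absorption]
= ~~~vld   [absorption]
= ~vld   [double negation]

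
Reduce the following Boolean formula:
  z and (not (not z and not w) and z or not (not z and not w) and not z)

z

z and (not (not z and not w) and z or not (not z and not w) and not z)
= z and not (not z and not w)   — distribution
= z and (z or w)   — De Morgan
= z   — absorption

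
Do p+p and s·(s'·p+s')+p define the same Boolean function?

Yes

E1: p+p
    = p
E2: s·(s'·p+s')+p
    = s·s'+p
    = p
Both reduce to p, so they are equivalent.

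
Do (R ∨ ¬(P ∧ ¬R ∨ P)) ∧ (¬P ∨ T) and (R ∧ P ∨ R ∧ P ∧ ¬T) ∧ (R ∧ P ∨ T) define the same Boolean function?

E1: (R ∨ ¬(P ∧ ¬R ∨ P)) ∧ (¬P ∨ T)
    = (R ∨ ¬P) ∧ (¬P ∨ T)   [absorption]
    = ¬P ∨ R ∧ T   [distribution]
E2: (R ∧ P ∨ R ∧ P ∧ ¬T) ∧ (R ∧ P ∨ T)
    = R ∧ P ∧ (R ∧ P ∨ T)   [absorption]
    = R ∧ P   [absorption]
These differ: at P=0, R=1, T=0, E1 = 1 but E2 = 0.

No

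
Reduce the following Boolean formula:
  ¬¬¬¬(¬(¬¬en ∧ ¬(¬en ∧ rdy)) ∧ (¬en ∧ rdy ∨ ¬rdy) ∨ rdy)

¬en ∨ rdy

¬¬¬¬(¬(¬¬en ∧ ¬(¬en ∧ rdy)) ∧ (¬en ∧ rdy ∨ ¬rdy) ∨ rdy)
= ¬¬¬¬((¬en ∨ ¬en ∧ rdy) ∧ (¬en ∧ rdy ∨ ¬rdy) ∨ rdy)
= ¬¬¬¬(¬en ∧ ¬rdy ∨ ¬en ∧ rdy ∨ rdy)
= ¬¬¬¬(¬en ∨ rdy)
= ¬¬(¬en ∨ rdy)
= ¬en ∨ rdy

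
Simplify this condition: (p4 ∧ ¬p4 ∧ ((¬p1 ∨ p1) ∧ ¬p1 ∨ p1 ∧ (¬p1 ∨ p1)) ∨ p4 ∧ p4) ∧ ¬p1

p4 ∧ ¬p1

(p4 ∧ ¬p4 ∧ ((¬p1 ∨ p1) ∧ ¬p1 ∨ p1 ∧ (¬p1 ∨ p1)) ∨ p4 ∧ p4) ∧ ¬p1
= (p4 ∧ ¬p4 ∧ (¬p1 ∨ p1) ∨ p4 ∧ p4) ∧ ¬p1   (distribution)
= p4 ∧ (¬p4 ∧ (¬p1 ∨ p1) ∨ p4) ∧ ¬p1   (distribution)
= p4 ∧ (¬p4 ∨ p4) ∧ ¬p1   (complement / identity)
= p4 ∧ ¬p1   (complement / identity)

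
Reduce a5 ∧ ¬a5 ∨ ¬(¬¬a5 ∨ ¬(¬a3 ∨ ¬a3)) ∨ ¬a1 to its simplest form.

¬a5 ∧ ¬a3 ∨ ¬a1

a5 ∧ ¬a5 ∨ ¬(¬¬a5 ∨ ¬(¬a3 ∨ ¬a3)) ∨ ¬a1
= ¬(¬¬a5 ∨ ¬(¬a3 ∨ ¬a3)) ∨ ¬a1   — complement / identity
= ¬a5 ∧ (¬a3 ∨ ¬a3) ∨ ¬a1   — De Morgan
= ¬a5 ∧ ¬a3 ∨ ¬a1   — idempotence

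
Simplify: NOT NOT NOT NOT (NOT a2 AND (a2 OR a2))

FALSE

NOT NOT NOT NOT (NOT a2 AND (a2 OR a2))
= NOT NOT NOT NOT (NOT a2 AND a2)
= NOT NOT (NOT a2 AND a2)
= NOT a2 AND a2
= FALSE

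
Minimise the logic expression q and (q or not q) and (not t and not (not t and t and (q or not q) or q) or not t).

q and not t

q and (q or not q) and (not t and not (not t and t and (q or not q) or q) or not t)
= q and (not t and not (not t and t and (q or not q) or q) or not t)
= q and (not t and not (not t and t or q) or not t)
= q and (not t and not q or not t)
= q and not t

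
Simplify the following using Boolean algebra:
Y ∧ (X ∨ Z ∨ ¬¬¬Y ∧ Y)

Y ∧ (X ∨ Z ∨ ¬¬¬Y ∧ Y)
= Y ∧ (X ∨ Z ∨ ¬Y ∧ Y)
= Y ∧ (X ∨ Z)

Y ∧ (X ∨ Z)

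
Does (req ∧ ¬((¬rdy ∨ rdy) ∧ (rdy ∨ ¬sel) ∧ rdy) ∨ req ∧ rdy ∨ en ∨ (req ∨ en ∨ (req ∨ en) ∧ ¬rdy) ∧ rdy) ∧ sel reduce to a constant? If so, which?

no

(req ∧ ¬((¬rdy ∨ rdy) ∧ (rdy ∨ ¬sel) ∧ rdy) ∨ req ∧ rdy ∨ en ∨ (req ∨ en ∨ (req ∨ en) ∧ ¬rdy) ∧ rdy) ∧ sel
= (req ∧ ¬((¬rdy ∨ rdy) ∧ (rdy ∨ ¬sel) ∧ rdy) ∨ req ∧ rdy ∨ en ∨ (req ∨ en) ∧ rdy) ∧ sel   [absorption]
= (req ∧ ¬((rdy ∨ ¬sel) ∧ rdy) ∨ req ∧ rdy ∨ en ∨ (req ∨ en) ∧ rdy) ∧ sel   [complement / identity]
= (req ∧ ¬rdy ∨ req ∧ rdy ∨ en ∨ (req ∨ en) ∧ rdy) ∧ sel   [absorption]
= (req ∨ en ∨ (req ∨ en) ∧ rdy) ∧ sel   [distribution]
= (req ∨ en) ∧ sel   [absorption]
This depends on en, req, sel, so it is not a constant.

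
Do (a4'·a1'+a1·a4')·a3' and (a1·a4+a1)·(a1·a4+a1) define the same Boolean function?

No

E1: (a4'·a1'+a1·a4')·a3'
    = a4'·a3'   — distribution
E2: (a1·a4+a1)·(a1·a4+a1)
    = a1·a4+a1·a1   — distribution
    = a1·a4+a1   — idempotence
    = a1   — absorption
These differ: at a1=1, a3=1, a4=1, E1 = 0 but E2 = 1.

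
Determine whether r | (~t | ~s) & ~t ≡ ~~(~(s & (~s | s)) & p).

E1: r | (~t | ~s) & ~t
    = r | ~t   — absorption
E2: ~~(~(s & (~s | s)) & p)
    = ~~(~s & p)   — complement / identity
    = ~s & p   — double negation
These differ: at p=0, r=1, s=0, t=0, E1 = 1 but E2 = 0.

No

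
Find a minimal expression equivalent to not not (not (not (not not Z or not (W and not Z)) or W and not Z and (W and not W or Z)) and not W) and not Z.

not not (not (not (not not Z or not (W and not Z)) or W and not Z and (W and not W or Z)) and not W) and not Z
= not not (not (not Z and W and not Z or W and not Z and (W and not W or Z)) and not W) and not Z   (De Morgan)
= not not (not (not Z and W and not Z or W and not Z and Z) and not W) and not Z   (complement / identity)
= not not (not (W and not Z) and not W) and not Z   (distribution)
= not (W and not Z or W) and not Z   (De Morgan)
= not W and not Z   (absorption)

not W and not Z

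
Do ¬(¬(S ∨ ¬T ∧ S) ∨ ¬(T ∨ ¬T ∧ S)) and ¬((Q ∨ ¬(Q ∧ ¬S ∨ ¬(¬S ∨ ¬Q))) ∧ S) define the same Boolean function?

E1: ¬(¬(S ∨ ¬T ∧ S) ∨ ¬(T ∨ ¬T ∧ S))
    = (S ∨ ¬T ∧ S) ∧ (T ∨ ¬T ∧ S)
    = ¬T ∧ S ∨ S ∧ T
    = S
E2: ¬((Q ∨ ¬(Q ∧ ¬S ∨ ¬(¬S ∨ ¬Q))) ∧ S)
    = ¬((Q ∨ ¬(Q ∧ ¬S ∨ S ∧ Q)) ∧ S)
    = ¬((Q ∨ ¬Q) ∧ S)
    = ¬S
These differ: at Q=1, S=0, T=0, E1 = 0 but E2 = 1.

No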